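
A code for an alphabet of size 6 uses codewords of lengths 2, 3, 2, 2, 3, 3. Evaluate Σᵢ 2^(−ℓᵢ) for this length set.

1.125

With common denominator 2^3 = 8: Σ 2^(−ℓᵢ) = 2/8 + 1/8 + 2/8 + 2/8 + 1/8 + 1/8 = 9/8 = 1.125.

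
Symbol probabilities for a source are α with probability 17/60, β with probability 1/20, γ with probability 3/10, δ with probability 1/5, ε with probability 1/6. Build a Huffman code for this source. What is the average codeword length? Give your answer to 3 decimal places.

2.217 bits/symbol

Repeatedly combine the two least-probable nodes; the expected code length is the sum of the merged weights.
merge 1/20 + 1/6 → 13/60
merge 1/5 + 13/60 → 5/12
merge 17/60 + 3/10 → 7/12
merge 5/12 + 7/12 → 1
L = 13/60 + 5/12 + 7/12 + 1 = 133/60 ≈ 2.217 bits/symbol.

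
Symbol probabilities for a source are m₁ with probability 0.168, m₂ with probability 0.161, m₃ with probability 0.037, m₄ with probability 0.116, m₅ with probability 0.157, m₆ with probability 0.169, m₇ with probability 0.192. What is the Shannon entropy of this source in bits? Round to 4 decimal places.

H = −Σ pᵢ log₂ pᵢ.
−0.168·log₂(0.168) = 0.4323
−0.161·log₂(0.161) = 0.4242
−0.037·log₂(0.037) = 0.1760
−0.116·log₂(0.116) = 0.3605
−0.157·log₂(0.157) = 0.4194
−0.169·log₂(0.169) = 0.4335
−0.192·log₂(0.192) = 0.4571
Sum ≈ 2.7030 → 2.7030 bits.

2.7030 bits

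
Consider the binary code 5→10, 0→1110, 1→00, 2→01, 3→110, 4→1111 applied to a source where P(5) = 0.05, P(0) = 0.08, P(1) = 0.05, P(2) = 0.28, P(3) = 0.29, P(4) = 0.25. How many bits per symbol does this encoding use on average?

2.95 bits/symbol

L̄ = Σ pᵢ·ℓᵢ = 0.05·2 + 0.08·4 + 0.05·2 + 0.28·2 + 0.29·3 + 0.25·4 = 2.95 bits/symbol.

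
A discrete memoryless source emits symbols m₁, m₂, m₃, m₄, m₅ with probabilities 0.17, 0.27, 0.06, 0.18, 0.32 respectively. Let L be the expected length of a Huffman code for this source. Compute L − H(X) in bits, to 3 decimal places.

0.071 bits

Entropy H = −Σ p log₂ p ≈ 2.1595 bits.
Huffman merges: 3/50+17/100→23/100; 9/50+23/100→41/100; 27/100+8/25→59/100; 41/100+59/100→1. L = 223/100 ≈ 2.2300.
L − H = 2.2300 − 2.1595 = 0.071 bits.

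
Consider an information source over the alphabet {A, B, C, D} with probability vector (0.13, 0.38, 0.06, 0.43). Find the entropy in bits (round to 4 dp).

1.6802 bits

H = −Σ pᵢ log₂ pᵢ.
−0.13·log₂(0.13) = 0.3826
−0.38·log₂(0.38) = 0.5305
−0.06·log₂(0.06) = 0.2435
−0.43·log₂(0.43) = 0.5236
Sum ≈ 1.6802 → 1.6802 bits.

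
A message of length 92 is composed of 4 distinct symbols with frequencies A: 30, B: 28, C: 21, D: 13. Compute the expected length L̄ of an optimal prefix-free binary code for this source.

Probabilities are the counts divided by 92.
Repeatedly combine the two least-probable nodes; the expected code length is the sum of the merged weights.
merge 13/92 + 21/92 → 17/46
merge 7/23 + 15/46 → 29/46
merge 17/46 + 29/46 → 1
L = 17/46 + 29/46 + 1 = 2 bits/symbol.

2 bits/symbol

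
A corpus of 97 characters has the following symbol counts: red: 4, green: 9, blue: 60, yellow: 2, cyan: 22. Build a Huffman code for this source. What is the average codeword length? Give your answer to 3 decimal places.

Probabilities are the counts divided by 97.
Repeatedly combine the two least-probable nodes; the expected code length is the sum of the merged weights.
merge 2/97 + 4/97 → 6/97
merge 6/97 + 9/97 → 15/97
merge 15/97 + 22/97 → 37/97
merge 37/97 + 60/97 → 1
L = 6/97 + 15/97 + 37/97 + 1 = 155/97 ≈ 1.598 bits/symbol.

1.598 bits/symbol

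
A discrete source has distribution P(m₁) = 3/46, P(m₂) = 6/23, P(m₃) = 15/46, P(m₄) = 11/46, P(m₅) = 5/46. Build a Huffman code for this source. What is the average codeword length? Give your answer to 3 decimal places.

2.174 bits/symbol

Repeatedly combine the two least-probable nodes; the expected code length is the sum of the merged weights.
merge 3/46 + 5/46 → 4/23
merge 4/23 + 11/46 → 19/46
merge 6/23 + 15/46 → 27/46
merge 19/46 + 27/46 → 1
L = 4/23 + 19/46 + 27/46 + 1 = 50/23 ≈ 2.174 bits/symbol.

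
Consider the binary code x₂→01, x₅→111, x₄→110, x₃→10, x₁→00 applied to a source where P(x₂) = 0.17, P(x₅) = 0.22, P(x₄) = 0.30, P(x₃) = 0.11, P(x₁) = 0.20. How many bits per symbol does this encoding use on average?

2.52 bits/symbol

L̄ = Σ pᵢ·ℓᵢ = 0.17·2 + 0.22·3 + 0.30·3 + 0.11·2 + 0.20·2 = 2.52 bits/symbol.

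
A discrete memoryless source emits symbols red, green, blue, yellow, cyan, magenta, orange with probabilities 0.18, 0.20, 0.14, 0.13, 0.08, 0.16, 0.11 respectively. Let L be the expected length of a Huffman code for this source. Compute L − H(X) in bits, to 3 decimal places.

0.046 bits

Entropy H = −Σ p log₂ p ≈ 2.7543 bits.
Huffman merges: 2/25+11/100→19/100; 13/100+7/50→27/100; 4/25+9/50→17/50; 19/100+1/5→39/100; 27/100+17/50→61/100; 39/100+61/100→1. L = 14/5 ≈ 2.8000.
L − H = 2.8000 − 2.7543 = 0.046 bits.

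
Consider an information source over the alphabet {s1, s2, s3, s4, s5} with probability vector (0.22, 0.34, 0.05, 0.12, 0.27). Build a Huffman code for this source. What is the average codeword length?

2.17 bits/symbol

Repeatedly combine the two least-probable nodes; the expected code length is the sum of the merged weights.
merge 1/20 + 3/25 → 17/100
merge 17/100 + 11/50 → 39/100
merge 27/100 + 17/50 → 61/100
merge 39/100 + 61/100 → 1
L = 17/100 + 39/100 + 61/100 + 1 = 217/100 = 2.17 bits/symbol.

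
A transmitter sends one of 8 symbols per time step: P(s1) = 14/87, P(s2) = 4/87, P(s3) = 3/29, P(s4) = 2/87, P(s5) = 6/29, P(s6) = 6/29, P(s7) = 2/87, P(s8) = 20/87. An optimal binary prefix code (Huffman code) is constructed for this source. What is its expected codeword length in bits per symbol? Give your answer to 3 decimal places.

Repeatedly combine the two least-probable nodes; the expected code length is the sum of the merged weights.
merge 2/87 + 2/87 → 4/87
merge 4/87 + 4/87 → 8/87
merge 8/87 + 3/29 → 17/87
merge 14/87 + 17/87 → 31/87
merge 6/29 + 6/29 → 12/29
merge 20/87 + 31/87 → 17/29
merge 12/29 + 17/29 → 1
L = 4/87 + 8/87 + 17/87 + 31/87 + 12/29 + 17/29 + 1 = 78/29 ≈ 2.690 bits/symbol.

2.690 bits/symbol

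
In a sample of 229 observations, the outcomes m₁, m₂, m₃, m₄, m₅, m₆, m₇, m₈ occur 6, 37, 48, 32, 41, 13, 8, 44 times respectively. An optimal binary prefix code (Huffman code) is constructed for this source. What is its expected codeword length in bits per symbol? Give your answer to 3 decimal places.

2.777 bits/symbol

Probabilities are the counts divided by 229.
Repeatedly combine the two least-probable nodes; the expected code length is the sum of the merged weights.
merge 6/229 + 8/229 → 14/229
merge 13/229 + 14/229 → 27/229
merge 27/229 + 32/229 → 59/229
merge 37/229 + 41/229 → 78/229
merge 44/229 + 48/229 → 92/229
merge 59/229 + 78/229 → 137/229
merge 92/229 + 137/229 → 1
L = 14/229 + 27/229 + 59/229 + 78/229 + 92/229 + 137/229 + 1 = 636/229 ≈ 2.777 bits/symbol.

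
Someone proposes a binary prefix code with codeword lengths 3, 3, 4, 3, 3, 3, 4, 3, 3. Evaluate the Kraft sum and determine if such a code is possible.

With common denominator 2^4 = 16: Σ 2^(−ℓᵢ) = 2/16 + 2/16 + 1/16 + 2/16 + 2/16 + 2/16 + 1/16 + 2/16 + 2/16 = 16/16 = 1.
Kraft's inequality requires Σ ≤ 1; here Σ = 1 ≤ 1, so such a prefix code exists.

1; yes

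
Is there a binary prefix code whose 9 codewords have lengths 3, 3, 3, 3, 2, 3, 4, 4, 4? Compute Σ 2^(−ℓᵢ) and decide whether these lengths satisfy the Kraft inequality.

1.0625; no

With common denominator 2^4 = 16: Σ 2^(−ℓᵢ) = 2/16 + 2/16 + 2/16 + 2/16 + 4/16 + 2/16 + 1/16 + 1/16 + 1/16 = 17/16 = 1.0625.
Kraft's inequality requires Σ ≤ 1; here Σ = 1.0625 > 1, so no such prefix code exists.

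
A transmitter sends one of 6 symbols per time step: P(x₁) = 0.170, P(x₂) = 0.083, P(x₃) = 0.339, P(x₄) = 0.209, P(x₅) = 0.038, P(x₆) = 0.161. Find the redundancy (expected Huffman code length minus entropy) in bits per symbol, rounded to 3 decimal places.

Entropy H = −Σ p log₂ p ≈ 2.3372 bits.
Huffman merges: 19/500+83/1000→121/1000; 121/1000+161/1000→141/500; 17/100+209/1000→379/1000; 141/500+339/1000→621/1000; 379/1000+621/1000→1. L = 2403/1000 ≈ 2.4030.
L − H = 2.4030 − 2.3372 = 0.066 bits.

0.066 bits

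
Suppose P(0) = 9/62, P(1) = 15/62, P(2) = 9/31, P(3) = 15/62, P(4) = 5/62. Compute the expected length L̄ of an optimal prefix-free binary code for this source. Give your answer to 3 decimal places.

Repeatedly combine the two least-probable nodes; the expected code length is the sum of the merged weights.
merge 5/62 + 9/62 → 7/31
merge 7/31 + 15/62 → 29/62
merge 15/62 + 9/31 → 33/62
merge 29/62 + 33/62 → 1
L = 7/31 + 29/62 + 33/62 + 1 = 69/31 ≈ 2.226 bits/symbol.

2.226 bits/symbol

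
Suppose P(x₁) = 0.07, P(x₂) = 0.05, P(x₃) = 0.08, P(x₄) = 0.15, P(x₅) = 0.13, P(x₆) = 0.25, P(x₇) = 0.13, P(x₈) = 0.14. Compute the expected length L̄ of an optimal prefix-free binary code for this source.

Repeatedly combine the two least-probable nodes; the expected code length is the sum of the merged weights.
merge 1/20 + 7/100 → 3/25
merge 2/25 + 3/25 → 1/5
merge 13/100 + 13/100 → 13/50
merge 7/50 + 3/20 → 29/100
merge 1/5 + 1/4 → 9/20
merge 13/50 + 29/100 → 11/20
merge 9/20 + 11/20 → 1
L = 3/25 + 1/5 + 13/50 + 29/100 + 9/20 + 11/20 + 1 = 287/100 = 2.87 bits/symbol.

2.87 bits/symbol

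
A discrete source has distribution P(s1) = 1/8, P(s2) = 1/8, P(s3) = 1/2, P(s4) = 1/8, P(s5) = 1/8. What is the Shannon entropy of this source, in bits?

2 bits

Each probability is a power of 1/2, so log₂(1/p) is an integer.
H = Σ p·log₂(1/p) = 1/8·3 + 1/8·3 + 1/2·1 + 1/8·3 + 1/8·3 = 2 bits.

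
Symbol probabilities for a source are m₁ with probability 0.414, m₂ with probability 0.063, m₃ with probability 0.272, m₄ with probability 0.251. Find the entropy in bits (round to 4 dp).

H = −Σ pᵢ log₂ pᵢ.
−0.414·log₂(0.414) = 0.5267
−0.063·log₂(0.063) = 0.2513
−0.272·log₂(0.272) = 0.5109
−0.251·log₂(0.251) = 0.5006
Sum ≈ 1.7895 → 1.7895 bits.

1.7895 bits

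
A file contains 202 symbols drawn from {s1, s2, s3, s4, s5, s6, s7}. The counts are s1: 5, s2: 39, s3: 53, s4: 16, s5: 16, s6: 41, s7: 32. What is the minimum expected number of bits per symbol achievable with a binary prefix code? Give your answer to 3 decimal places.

Probabilities are the counts divided by 202.
Repeatedly combine the two least-probable nodes; the expected code length is the sum of the merged weights.
merge 5/202 + 8/101 → 21/202
merge 8/101 + 21/202 → 37/202
merge 16/101 + 37/202 → 69/202
merge 39/202 + 41/202 → 40/101
merge 53/202 + 69/202 → 61/101
merge 40/101 + 61/101 → 1
L = 21/202 + 37/202 + 69/202 + 40/101 + 61/101 + 1 = 531/202 ≈ 2.629 bits/symbol.

2.629 bits/symbol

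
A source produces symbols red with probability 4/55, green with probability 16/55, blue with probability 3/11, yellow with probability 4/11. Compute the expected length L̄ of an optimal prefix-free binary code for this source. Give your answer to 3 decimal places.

Repeatedly combine the two least-probable nodes; the expected code length is the sum of the merged weights.
merge 4/55 + 3/11 → 19/55
merge 16/55 + 19/55 → 7/11
merge 4/11 + 7/11 → 1
L = 19/55 + 7/11 + 1 = 109/55 ≈ 1.982 bits/symbol.

1.982 bits/symbol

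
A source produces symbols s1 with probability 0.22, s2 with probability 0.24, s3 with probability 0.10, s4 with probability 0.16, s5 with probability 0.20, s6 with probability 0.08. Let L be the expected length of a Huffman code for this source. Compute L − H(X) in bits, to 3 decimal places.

0.034 bits

Entropy H = −Σ p log₂ p ≈ 2.4858 bits.
Huffman merges: 2/25+1/10→9/50; 4/25+9/50→17/50; 1/5+11/50→21/50; 6/25+17/50→29/50; 21/50+29/50→1. L = 63/25 ≈ 2.5200.
L − H = 2.5200 − 2.4858 = 0.034 bits.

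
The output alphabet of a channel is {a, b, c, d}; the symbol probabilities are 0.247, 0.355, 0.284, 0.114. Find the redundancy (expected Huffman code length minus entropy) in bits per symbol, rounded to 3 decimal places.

0.098 bits

Entropy H = −Σ p log₂ p ≈ 1.9016 bits.
Huffman merges: 57/500+247/1000→361/1000; 71/250+71/200→639/1000; 361/1000+639/1000→1. L = 2 ≈ 2.0000.
L − H = 2.0000 − 1.9016 = 0.098 bits.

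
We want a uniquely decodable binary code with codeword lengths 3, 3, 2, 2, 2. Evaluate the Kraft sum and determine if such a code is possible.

With common denominator 2^3 = 8: Σ 2^(−ℓᵢ) = 1/8 + 1/8 + 2/8 + 2/8 + 2/8 = 8/8 = 1.
Kraft's inequality requires Σ ≤ 1; here Σ = 1 ≤ 1, so such a prefix code exists.

1; yes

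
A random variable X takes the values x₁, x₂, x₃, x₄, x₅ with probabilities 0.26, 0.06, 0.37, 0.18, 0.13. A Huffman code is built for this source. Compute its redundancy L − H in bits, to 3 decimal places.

0.082 bits

Entropy H = −Σ p log₂ p ≈ 2.1075 bits.
Huffman merges: 3/50+13/100→19/100; 9/50+19/100→37/100; 13/50+37/100→63/100; 37/100+63/100→1. L = 219/100 ≈ 2.1900.
L − H = 2.1900 − 2.1075 = 0.082 bits.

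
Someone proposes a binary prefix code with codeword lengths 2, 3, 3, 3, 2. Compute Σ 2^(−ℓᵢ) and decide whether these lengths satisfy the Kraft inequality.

With common denominator 2^3 = 8: Σ 2^(−ℓᵢ) = 2/8 + 1/8 + 1/8 + 1/8 + 2/8 = 7/8 = 0.875.
Kraft's inequality requires Σ ≤ 1; here Σ = 0.875 ≤ 1, so such a prefix code exists.

0.875; yes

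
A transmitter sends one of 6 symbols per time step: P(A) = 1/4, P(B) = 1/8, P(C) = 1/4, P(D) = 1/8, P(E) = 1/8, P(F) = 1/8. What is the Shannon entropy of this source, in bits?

Each probability is a power of 1/2, so log₂(1/p) is an integer.
H = Σ p·log₂(1/p) = 1/4·2 + 1/8·3 + 1/4·2 + 1/8·3 + 1/8·3 + 1/8·3 = 2.5 bits.

2.5 bits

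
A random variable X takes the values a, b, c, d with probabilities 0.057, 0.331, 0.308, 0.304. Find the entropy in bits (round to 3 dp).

H = −Σ pᵢ log₂ pᵢ.
−0.057·log₂(0.057) = 0.2356
−0.331·log₂(0.331) = 0.5280
−0.308·log₂(0.308) = 0.5233
−0.304·log₂(0.304) = 0.5222
Sum ≈ 1.8091 → 1.809 bits.

1.809 bits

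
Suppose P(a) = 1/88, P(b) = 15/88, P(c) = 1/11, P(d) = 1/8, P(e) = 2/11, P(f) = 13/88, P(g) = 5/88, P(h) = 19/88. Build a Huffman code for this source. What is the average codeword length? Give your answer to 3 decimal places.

Repeatedly combine the two least-probable nodes; the expected code length is the sum of the merged weights.
merge 1/88 + 5/88 → 3/44
merge 3/44 + 1/11 → 7/44
merge 1/8 + 13/88 → 3/11
merge 7/44 + 15/88 → 29/88
merge 2/11 + 19/88 → 35/88
merge 3/11 + 29/88 → 53/88
merge 35/88 + 53/88 → 1
L = 3/44 + 7/44 + 3/11 + 29/88 + 35/88 + 53/88 + 1 = 249/88 ≈ 2.830 bits/symbol.

2.830 bits/symbol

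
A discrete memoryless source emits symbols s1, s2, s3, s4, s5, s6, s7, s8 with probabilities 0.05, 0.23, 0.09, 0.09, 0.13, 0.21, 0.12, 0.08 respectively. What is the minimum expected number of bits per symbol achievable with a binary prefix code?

Repeatedly combine the two least-probable nodes; the expected code length is the sum of the merged weights.
merge 1/20 + 2/25 → 13/100
merge 9/100 + 9/100 → 9/50
merge 3/25 + 13/100 → 1/4
merge 13/100 + 9/50 → 31/100
merge 21/100 + 23/100 → 11/25
merge 1/4 + 31/100 → 14/25
merge 11/25 + 14/25 → 1
L = 13/100 + 9/50 + 1/4 + 31/100 + 11/25 + 14/25 + 1 = 287/100 = 2.87 bits/symbol.

2.87 bits/symbol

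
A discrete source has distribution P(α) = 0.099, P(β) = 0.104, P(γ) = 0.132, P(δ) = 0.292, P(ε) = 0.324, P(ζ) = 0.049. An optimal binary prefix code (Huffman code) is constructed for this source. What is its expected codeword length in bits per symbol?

2.384 bits/symbol

Repeatedly combine the two least-probable nodes; the expected code length is the sum of the merged weights.
merge 49/1000 + 99/1000 → 37/250
merge 13/125 + 33/250 → 59/250
merge 37/250 + 59/250 → 48/125
merge 73/250 + 81/250 → 77/125
merge 48/125 + 77/125 → 1
L = 37/250 + 59/250 + 48/125 + 77/125 + 1 = 298/125 = 2.384 bits/symbol.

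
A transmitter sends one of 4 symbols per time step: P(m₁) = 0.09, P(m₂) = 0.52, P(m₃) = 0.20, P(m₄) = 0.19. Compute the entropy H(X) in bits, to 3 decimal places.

1.723 bits

H = −Σ pᵢ log₂ pᵢ.
−0.09·log₂(0.09) = 0.3127
−0.52·log₂(0.52) = 0.4906
−0.20·log₂(0.20) = 0.4644
−0.19·log₂(0.19) = 0.4552
Sum ≈ 1.7228 → 1.723 bits.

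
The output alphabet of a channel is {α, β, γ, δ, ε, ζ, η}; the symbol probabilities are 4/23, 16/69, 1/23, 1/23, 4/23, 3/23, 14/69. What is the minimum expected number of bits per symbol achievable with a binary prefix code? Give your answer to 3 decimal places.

2.652 bits/symbol

Repeatedly combine the two least-probable nodes; the expected code length is the sum of the merged weights.
merge 1/23 + 1/23 → 2/23
merge 2/23 + 3/23 → 5/23
merge 4/23 + 4/23 → 8/23
merge 14/69 + 5/23 → 29/69
merge 16/69 + 8/23 → 40/69
merge 29/69 + 40/69 → 1
L = 2/23 + 5/23 + 8/23 + 29/69 + 40/69 + 1 = 61/23 ≈ 2.652 bits/symbol.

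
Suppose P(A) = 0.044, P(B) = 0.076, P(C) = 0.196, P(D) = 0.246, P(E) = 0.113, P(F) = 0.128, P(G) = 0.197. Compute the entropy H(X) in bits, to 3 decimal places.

H = −Σ pᵢ log₂ pᵢ.
−0.044·log₂(0.044) = 0.1983
−0.076·log₂(0.076) = 0.2826
−0.196·log₂(0.196) = 0.4608
−0.246·log₂(0.246) = 0.4977
−0.113·log₂(0.113) = 0.3555
−0.128·log₂(0.128) = 0.3796
−0.197·log₂(0.197) = 0.4617
Sum ≈ 2.6362 → 2.636 bits.

2.636 bits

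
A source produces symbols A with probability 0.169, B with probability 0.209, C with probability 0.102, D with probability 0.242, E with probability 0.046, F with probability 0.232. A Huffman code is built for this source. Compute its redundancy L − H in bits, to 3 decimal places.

0.035 bits

Entropy H = −Σ p log₂ p ≈ 2.4301 bits.
Huffman merges: 23/500+51/500→37/250; 37/250+169/1000→317/1000; 209/1000+29/125→441/1000; 121/500+317/1000→559/1000; 441/1000+559/1000→1. L = 493/200 ≈ 2.4650.
L − H = 2.4650 − 2.4301 = 0.035 bits.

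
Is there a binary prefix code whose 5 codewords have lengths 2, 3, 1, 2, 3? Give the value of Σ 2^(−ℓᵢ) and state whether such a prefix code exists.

1.25; no

With common denominator 2^3 = 8: Σ 2^(−ℓᵢ) = 2/8 + 1/8 + 4/8 + 2/8 + 1/8 = 10/8 = 1.25.
Kraft's inequality requires Σ ≤ 1; here Σ = 1.25 > 1, so no such prefix code exists.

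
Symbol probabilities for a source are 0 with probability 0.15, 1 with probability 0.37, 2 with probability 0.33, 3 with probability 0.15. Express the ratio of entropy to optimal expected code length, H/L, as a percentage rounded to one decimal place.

Entropy H = −Σ p log₂ p ≈ 1.8796 bits.
Huffman merges: 3/20+3/20→3/10; 3/10+33/100→63/100; 37/100+63/100→1. L = 193/100 ≈ 1.9300.
Efficiency = H/L = 1.8796/1.9300 = 97.4%.

97.4%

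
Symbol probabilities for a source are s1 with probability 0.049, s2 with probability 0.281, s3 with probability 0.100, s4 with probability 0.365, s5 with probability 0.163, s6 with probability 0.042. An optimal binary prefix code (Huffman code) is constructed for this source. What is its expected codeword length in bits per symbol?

Repeatedly combine the two least-probable nodes; the expected code length is the sum of the merged weights.
merge 21/500 + 49/1000 → 91/1000
merge 91/1000 + 1/10 → 191/1000
merge 163/1000 + 191/1000 → 177/500
merge 281/1000 + 177/500 → 127/200
merge 73/200 + 127/200 → 1
L = 91/1000 + 191/1000 + 177/500 + 127/200 + 1 = 2271/1000 = 2.271 bits/symbol.

2.271 bits/symbol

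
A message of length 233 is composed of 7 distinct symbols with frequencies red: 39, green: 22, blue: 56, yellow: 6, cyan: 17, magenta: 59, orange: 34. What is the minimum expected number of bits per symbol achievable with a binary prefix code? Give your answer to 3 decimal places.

2.605 bits/symbol

Probabilities are the counts divided by 233.
Repeatedly combine the two least-probable nodes; the expected code length is the sum of the merged weights.
merge 6/233 + 17/233 → 23/233
merge 22/233 + 23/233 → 45/233
merge 34/233 + 39/233 → 73/233
merge 45/233 + 56/233 → 101/233
merge 59/233 + 73/233 → 132/233
merge 101/233 + 132/233 → 1
L = 23/233 + 45/233 + 73/233 + 101/233 + 132/233 + 1 = 607/233 ≈ 2.605 bits/symbol.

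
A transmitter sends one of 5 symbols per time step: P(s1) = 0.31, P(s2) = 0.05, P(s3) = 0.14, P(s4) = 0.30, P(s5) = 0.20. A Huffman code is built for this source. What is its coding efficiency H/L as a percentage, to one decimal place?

96.9%

Entropy H = −Σ p log₂ p ≈ 2.1225 bits.
Huffman merges: 1/20+7/50→19/100; 19/100+1/5→39/100; 3/10+31/100→61/100; 39/100+61/100→1. L = 219/100 ≈ 2.1900.
Efficiency = H/L = 2.1225/2.1900 = 96.9%.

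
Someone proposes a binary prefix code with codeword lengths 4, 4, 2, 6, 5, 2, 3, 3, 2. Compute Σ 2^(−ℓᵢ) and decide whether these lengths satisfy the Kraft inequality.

With common denominator 2^6 = 64: Σ 2^(−ℓᵢ) = 4/64 + 4/64 + 16/64 + 1/64 + 2/64 + 16/64 + 8/64 + 8/64 + 16/64 = 75/64 = 1.171875.
Kraft's inequality requires Σ ≤ 1; here Σ = 1.171875 > 1, so no such prefix code exists.

1.171875; no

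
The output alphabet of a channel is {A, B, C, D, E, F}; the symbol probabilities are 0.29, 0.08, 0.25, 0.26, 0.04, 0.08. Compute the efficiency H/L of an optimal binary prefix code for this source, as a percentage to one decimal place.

98.8%

Entropy H = −Σ p log₂ p ≈ 2.2920 bits.
Huffman merges: 1/25+2/25→3/25; 2/25+3/25→1/5; 1/5+1/4→9/20; 13/50+29/100→11/20; 9/20+11/20→1. L = 58/25 ≈ 2.3200.
Efficiency = H/L = 2.2920/2.3200 = 98.8%.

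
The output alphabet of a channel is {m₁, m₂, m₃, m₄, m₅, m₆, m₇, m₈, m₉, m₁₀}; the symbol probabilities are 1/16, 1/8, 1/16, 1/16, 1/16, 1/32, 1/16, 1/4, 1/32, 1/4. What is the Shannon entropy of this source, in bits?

2.9375 bits

Each probability is a power of 1/2, so log₂(1/p) is an integer.
H = Σ p·log₂(1/p) = 1/16·4 + 1/8·3 + 1/16·4 + 1/16·4 + 1/16·4 + 1/32·5 + 1/16·4 + 1/4·2 + 1/32·5 + 1/4·2 = 2.9375 bits.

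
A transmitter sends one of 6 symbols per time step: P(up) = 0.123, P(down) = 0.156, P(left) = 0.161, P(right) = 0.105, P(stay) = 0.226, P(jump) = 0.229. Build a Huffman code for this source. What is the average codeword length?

Repeatedly combine the two least-probable nodes; the expected code length is the sum of the merged weights.
merge 21/200 + 123/1000 → 57/250
merge 39/250 + 161/1000 → 317/1000
merge 113/500 + 57/250 → 227/500
merge 229/1000 + 317/1000 → 273/500
merge 227/500 + 273/500 → 1
L = 57/250 + 317/1000 + 227/500 + 273/500 + 1 = 509/200 = 2.545 bits/symbol.

2.545 bits/symbol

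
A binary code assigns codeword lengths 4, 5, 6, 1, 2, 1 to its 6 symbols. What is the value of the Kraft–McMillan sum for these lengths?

1.359375

With common denominator 2^6 = 64: Σ 2^(−ℓᵢ) = 4/64 + 2/64 + 1/64 + 32/64 + 16/64 + 32/64 = 87/64 = 1.359375.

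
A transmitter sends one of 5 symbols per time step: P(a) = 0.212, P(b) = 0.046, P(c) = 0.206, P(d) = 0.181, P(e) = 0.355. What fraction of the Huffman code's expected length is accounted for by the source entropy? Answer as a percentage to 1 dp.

95.4%

Entropy H = −Σ p log₂ p ≈ 2.1250 bits.
Huffman merges: 23/500+181/1000→227/1000; 103/500+53/250→209/500; 227/1000+71/200→291/500; 209/500+291/500→1. L = 2227/1000 ≈ 2.2270.
Efficiency = H/L = 2.1250/2.2270 = 95.4%.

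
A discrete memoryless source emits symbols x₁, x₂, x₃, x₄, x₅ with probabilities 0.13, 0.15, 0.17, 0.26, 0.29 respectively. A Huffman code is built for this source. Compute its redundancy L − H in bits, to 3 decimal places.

Entropy H = −Σ p log₂ p ≈ 2.2510 bits.
Huffman merges: 13/100+3/20→7/25; 17/100+13/50→43/100; 7/25+29/100→57/100; 43/100+57/100→1. L = 57/25 ≈ 2.2800.
L − H = 2.2800 − 2.2510 = 0.029 bits.

0.029 bits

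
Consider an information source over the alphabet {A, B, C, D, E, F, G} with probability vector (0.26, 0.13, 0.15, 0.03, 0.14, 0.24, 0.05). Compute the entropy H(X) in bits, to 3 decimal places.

2.558 bits

H = −Σ pᵢ log₂ pᵢ.
−0.26·log₂(0.26) = 0.5053
−0.13·log₂(0.13) = 0.3826
−0.15·log₂(0.15) = 0.4105
−0.03·log₂(0.03) = 0.1518
−0.14·log₂(0.14) = 0.3971
−0.24·log₂(0.24) = 0.4941
−0.05·log₂(0.05) = 0.2161
Sum ≈ 2.5576 → 2.558 bits.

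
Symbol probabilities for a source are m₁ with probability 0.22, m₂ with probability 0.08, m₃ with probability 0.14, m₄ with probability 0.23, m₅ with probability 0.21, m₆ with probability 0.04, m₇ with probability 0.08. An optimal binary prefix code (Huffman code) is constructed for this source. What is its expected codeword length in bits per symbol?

Repeatedly combine the two least-probable nodes; the expected code length is the sum of the merged weights.
merge 1/25 + 2/25 → 3/25
merge 2/25 + 3/25 → 1/5
merge 7/50 + 1/5 → 17/50
merge 21/100 + 11/50 → 43/100
merge 23/100 + 17/50 → 57/100
merge 43/100 + 57/100 → 1
L = 3/25 + 1/5 + 17/50 + 43/100 + 57/100 + 1 = 133/50 = 2.66 bits/symbol.

2.66 bits/symbol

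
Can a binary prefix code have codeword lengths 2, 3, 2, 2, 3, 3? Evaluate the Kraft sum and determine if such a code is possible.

1.125; no

With common denominator 2^3 = 8: Σ 2^(−ℓᵢ) = 2/8 + 1/8 + 2/8 + 2/8 + 1/8 + 1/8 = 9/8 = 1.125.
Kraft's inequality requires Σ ≤ 1; here Σ = 1.125 > 1, so no such prefix code exists.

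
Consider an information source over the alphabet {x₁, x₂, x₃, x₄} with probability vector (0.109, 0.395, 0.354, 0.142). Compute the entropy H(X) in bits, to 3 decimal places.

1.808 bits

H = −Σ pᵢ log₂ pᵢ.
−0.109·log₂(0.109) = 0.3485
−0.395·log₂(0.395) = 0.5293
−0.354·log₂(0.354) = 0.5304
−0.142·log₂(0.142) = 0.3999
Sum ≈ 1.8081 → 1.808 bits.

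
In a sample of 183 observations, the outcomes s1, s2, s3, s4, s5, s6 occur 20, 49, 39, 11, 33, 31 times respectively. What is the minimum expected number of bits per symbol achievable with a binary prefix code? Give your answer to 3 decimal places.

Probabilities are the counts divided by 183.
Repeatedly combine the two least-probable nodes; the expected code length is the sum of the merged weights.
merge 11/183 + 20/183 → 31/183
merge 31/183 + 31/183 → 62/183
merge 11/61 + 13/61 → 24/61
merge 49/183 + 62/183 → 37/61
merge 24/61 + 37/61 → 1
L = 31/183 + 62/183 + 24/61 + 37/61 + 1 = 153/61 ≈ 2.508 bits/symbol.

2.508 bits/symbol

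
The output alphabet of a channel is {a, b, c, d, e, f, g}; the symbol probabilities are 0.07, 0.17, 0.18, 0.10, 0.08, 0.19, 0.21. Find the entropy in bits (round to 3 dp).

2.700 bits

H = −Σ pᵢ log₂ pᵢ.
−0.07·log₂(0.07) = 0.2686
−0.17·log₂(0.17) = 0.4346
−0.18·log₂(0.18) = 0.4453
−0.10·log₂(0.10) = 0.3322
−0.08·log₂(0.08) = 0.2915
−0.19·log₂(0.19) = 0.4552
−0.21·log₂(0.21) = 0.4728
Sum ≈ 2.7002 → 2.700 bits.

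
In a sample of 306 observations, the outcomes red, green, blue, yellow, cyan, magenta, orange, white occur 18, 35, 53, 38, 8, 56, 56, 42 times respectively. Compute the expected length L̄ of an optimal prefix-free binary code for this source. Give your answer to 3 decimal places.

2.902 bits/symbol

Probabilities are the counts divided by 306.
Repeatedly combine the two least-probable nodes; the expected code length is the sum of the merged weights.
merge 4/153 + 1/17 → 13/153
merge 13/153 + 35/306 → 61/306
merge 19/153 + 7/51 → 40/153
merge 53/306 + 28/153 → 109/306
merge 28/153 + 61/306 → 13/34
merge 40/153 + 109/306 → 21/34
merge 13/34 + 21/34 → 1
L = 13/153 + 61/306 + 40/153 + 109/306 + 13/34 + 21/34 + 1 = 148/51 ≈ 2.902 bits/symbol.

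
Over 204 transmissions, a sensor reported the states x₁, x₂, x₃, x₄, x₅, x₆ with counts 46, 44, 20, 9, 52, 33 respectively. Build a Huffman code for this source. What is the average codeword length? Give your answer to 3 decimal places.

2.446 bits/symbol

Probabilities are the counts divided by 204.
Repeatedly combine the two least-probable nodes; the expected code length is the sum of the merged weights.
merge 3/68 + 5/51 → 29/204
merge 29/204 + 11/68 → 31/102
merge 11/51 + 23/102 → 15/34
merge 13/51 + 31/102 → 19/34
merge 15/34 + 19/34 → 1
L = 29/204 + 31/102 + 15/34 + 19/34 + 1 = 499/204 ≈ 2.446 bits/symbol.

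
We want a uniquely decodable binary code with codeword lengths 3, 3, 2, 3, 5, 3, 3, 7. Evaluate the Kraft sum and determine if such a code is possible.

0.9140625; yes

With common denominator 2^7 = 128: Σ 2^(−ℓᵢ) = 16/128 + 16/128 + 32/128 + 16/128 + 4/128 + 16/128 + 16/128 + 1/128 = 117/128 = 0.9140625.
Kraft's inequality requires Σ ≤ 1; here Σ = 0.9140625 ≤ 1, so such a prefix code exists.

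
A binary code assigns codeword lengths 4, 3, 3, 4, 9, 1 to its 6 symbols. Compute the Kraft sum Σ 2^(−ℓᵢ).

With common denominator 2^9 = 512: Σ 2^(−ℓᵢ) = 32/512 + 64/512 + 64/512 + 32/512 + 1/512 + 256/512 = 449/512 = 0.876953125.

0.876953125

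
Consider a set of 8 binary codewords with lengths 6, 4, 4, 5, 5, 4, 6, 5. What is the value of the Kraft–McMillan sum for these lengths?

0.3125

With common denominator 2^6 = 64: Σ 2^(−ℓᵢ) = 1/64 + 4/64 + 4/64 + 2/64 + 2/64 + 4/64 + 1/64 + 2/64 = 20/64 = 0.3125.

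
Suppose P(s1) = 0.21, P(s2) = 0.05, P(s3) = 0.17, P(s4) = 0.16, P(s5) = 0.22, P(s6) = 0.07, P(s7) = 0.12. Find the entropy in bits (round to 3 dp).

H = −Σ pᵢ log₂ pᵢ.
−0.21·log₂(0.21) = 0.4728
−0.05·log₂(0.05) = 0.2161
−0.17·log₂(0.17) = 0.4346
−0.16·log₂(0.16) = 0.4230
−0.22·log₂(0.22) = 0.4806
−0.07·log₂(0.07) = 0.2686
−0.12·log₂(0.12) = 0.3671
Sum ≈ 2.6627 → 2.663 bits.

2.663 bits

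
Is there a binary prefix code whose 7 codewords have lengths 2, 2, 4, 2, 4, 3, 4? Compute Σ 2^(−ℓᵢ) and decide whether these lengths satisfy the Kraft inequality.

With common denominator 2^4 = 16: Σ 2^(−ℓᵢ) = 4/16 + 4/16 + 1/16 + 4/16 + 1/16 + 2/16 + 1/16 = 17/16 = 1.0625.
Kraft's inequality requires Σ ≤ 1; here Σ = 1.0625 > 1, so no such prefix code exists.

1.0625; no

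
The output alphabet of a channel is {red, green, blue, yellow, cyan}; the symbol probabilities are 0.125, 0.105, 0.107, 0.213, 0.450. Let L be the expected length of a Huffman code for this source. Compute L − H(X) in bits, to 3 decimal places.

0.044 bits

Entropy H = −Σ p log₂ p ≈ 2.0550 bits.
Huffman merges: 21/200+107/1000→53/250; 1/8+53/250→337/1000; 213/1000+337/1000→11/20; 9/20+11/20→1. L = 2099/1000 ≈ 2.0990.
L − H = 2.0990 − 2.0550 = 0.044 bits.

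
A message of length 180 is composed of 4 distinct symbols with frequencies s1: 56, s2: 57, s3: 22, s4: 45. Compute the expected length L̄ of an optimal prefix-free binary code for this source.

Probabilities are the counts divided by 180.
Repeatedly combine the two least-probable nodes; the expected code length is the sum of the merged weights.
merge 11/90 + 1/4 → 67/180
merge 14/45 + 19/60 → 113/180
merge 67/180 + 113/180 → 1
L = 67/180 + 113/180 + 1 = 2 bits/symbol.

2 bits/symbol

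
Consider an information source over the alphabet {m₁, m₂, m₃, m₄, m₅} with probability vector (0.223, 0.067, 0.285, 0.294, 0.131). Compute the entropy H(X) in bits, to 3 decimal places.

2.164 bits

H = −Σ pᵢ log₂ pᵢ.
−0.223·log₂(0.223) = 0.4828
−0.067·log₂(0.067) = 0.2613
−0.285·log₂(0.285) = 0.5161
−0.294·log₂(0.294) = 0.5192
−0.131·log₂(0.131) = 0.3841
Sum ≈ 2.1636 → 2.164 bits.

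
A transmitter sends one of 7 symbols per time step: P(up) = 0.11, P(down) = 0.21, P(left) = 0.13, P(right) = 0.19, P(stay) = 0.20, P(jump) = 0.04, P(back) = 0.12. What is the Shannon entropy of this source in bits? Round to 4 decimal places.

H = −Σ pᵢ log₂ pᵢ.
−0.11·log₂(0.11) = 0.3503
−0.21·log₂(0.21) = 0.4728
−0.13·log₂(0.13) = 0.3826
−0.19·log₂(0.19) = 0.4552
−0.20·log₂(0.20) = 0.4644
−0.04·log₂(0.04) = 0.1858
−0.12·log₂(0.12) = 0.3671
Sum ≈ 2.6782 → 2.6782 bits.

2.6782 bits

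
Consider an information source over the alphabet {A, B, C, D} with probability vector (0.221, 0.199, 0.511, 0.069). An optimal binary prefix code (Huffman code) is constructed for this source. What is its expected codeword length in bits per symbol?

1.757 bits/symbol

Repeatedly combine the two least-probable nodes; the expected code length is the sum of the merged weights.
merge 69/1000 + 199/1000 → 67/250
merge 221/1000 + 67/250 → 489/1000
merge 489/1000 + 511/1000 → 1
L = 67/250 + 489/1000 + 1 = 1757/1000 = 1.757 bits/symbol.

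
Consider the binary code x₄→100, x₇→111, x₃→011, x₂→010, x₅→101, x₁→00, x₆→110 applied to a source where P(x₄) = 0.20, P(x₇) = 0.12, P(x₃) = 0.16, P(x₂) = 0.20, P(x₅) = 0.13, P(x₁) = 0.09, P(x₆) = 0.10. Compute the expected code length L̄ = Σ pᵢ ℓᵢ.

L̄ = Σ pᵢ·ℓᵢ = 0.20·3 + 0.12·3 + 0.16·3 + 0.20·3 + 0.13·3 + 0.09·2 + 0.10·3 = 2.91 bits/symbol.

2.91 bits/symbol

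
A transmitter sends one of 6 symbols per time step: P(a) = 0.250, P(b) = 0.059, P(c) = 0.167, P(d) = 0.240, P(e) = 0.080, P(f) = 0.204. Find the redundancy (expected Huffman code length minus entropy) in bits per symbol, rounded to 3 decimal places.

Entropy H = −Σ p log₂ p ≈ 2.4256 bits.
Huffman merges: 59/1000+2/25→139/1000; 139/1000+167/1000→153/500; 51/250+6/25→111/250; 1/4+153/500→139/250; 111/250+139/250→1. L = 489/200 ≈ 2.4450.
L − H = 2.4450 − 2.4256 = 0.019 bits.

0.019 bits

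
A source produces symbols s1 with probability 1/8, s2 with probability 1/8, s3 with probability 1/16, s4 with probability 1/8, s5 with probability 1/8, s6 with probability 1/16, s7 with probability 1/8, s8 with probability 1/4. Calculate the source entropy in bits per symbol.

Each probability is a power of 1/2, so log₂(1/p) is an integer.
H = Σ p·log₂(1/p) = 1/8·3 + 1/8·3 + 1/16·4 + 1/8·3 + 1/8·3 + 1/16·4 + 1/8·3 + 1/4·2 = 2.875 bits.

2.875 bits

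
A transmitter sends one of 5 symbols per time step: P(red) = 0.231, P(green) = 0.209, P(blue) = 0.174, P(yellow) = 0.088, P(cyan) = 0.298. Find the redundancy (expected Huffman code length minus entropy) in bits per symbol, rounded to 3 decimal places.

Entropy H = −Σ p log₂ p ≈ 2.2284 bits.
Huffman merges: 11/125+87/500→131/500; 209/1000+231/1000→11/25; 131/500+149/500→14/25; 11/25+14/25→1. L = 1131/500 ≈ 2.2620.
L − H = 2.2620 − 2.2284 = 0.034 bits.

0.034 bits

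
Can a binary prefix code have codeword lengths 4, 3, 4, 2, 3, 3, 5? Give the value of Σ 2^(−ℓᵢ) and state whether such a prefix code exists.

With common denominator 2^5 = 32: Σ 2^(−ℓᵢ) = 2/32 + 4/32 + 2/32 + 8/32 + 4/32 + 4/32 + 1/32 = 25/32 = 0.78125.
Kraft's inequality requires Σ ≤ 1; here Σ = 0.78125 ≤ 1, so such a prefix code exists.

0.78125; yes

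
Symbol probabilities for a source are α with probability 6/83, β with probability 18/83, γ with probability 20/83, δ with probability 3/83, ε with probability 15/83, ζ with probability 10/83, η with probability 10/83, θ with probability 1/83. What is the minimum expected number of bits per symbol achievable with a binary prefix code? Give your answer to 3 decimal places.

Repeatedly combine the two least-probable nodes; the expected code length is the sum of the merged weights.
merge 1/83 + 3/83 → 4/83
merge 4/83 + 6/83 → 10/83
merge 10/83 + 10/83 → 20/83
merge 10/83 + 15/83 → 25/83
merge 18/83 + 20/83 → 38/83
merge 20/83 + 25/83 → 45/83
merge 38/83 + 45/83 → 1
L = 4/83 + 10/83 + 20/83 + 25/83 + 38/83 + 45/83 + 1 = 225/83 ≈ 2.711 bits/symbol.

2.711 bits/symbol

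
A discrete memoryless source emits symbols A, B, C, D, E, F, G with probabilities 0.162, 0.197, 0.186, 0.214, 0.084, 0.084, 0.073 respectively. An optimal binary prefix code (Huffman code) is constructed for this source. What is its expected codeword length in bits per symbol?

Repeatedly combine the two least-probable nodes; the expected code length is the sum of the merged weights.
merge 73/1000 + 21/250 → 157/1000
merge 21/250 + 157/1000 → 241/1000
merge 81/500 + 93/500 → 87/250
merge 197/1000 + 107/500 → 411/1000
merge 241/1000 + 87/250 → 589/1000
merge 411/1000 + 589/1000 → 1
L = 157/1000 + 241/1000 + 87/250 + 411/1000 + 589/1000 + 1 = 1373/500 = 2.746 bits/symbol.

2.746 bits/symbol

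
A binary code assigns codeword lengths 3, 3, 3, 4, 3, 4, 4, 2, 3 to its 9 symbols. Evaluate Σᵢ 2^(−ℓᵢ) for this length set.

1.0625

With common denominator 2^4 = 16: Σ 2^(−ℓᵢ) = 2/16 + 2/16 + 2/16 + 1/16 + 2/16 + 1/16 + 1/16 + 4/16 + 2/16 = 17/16 = 1.0625.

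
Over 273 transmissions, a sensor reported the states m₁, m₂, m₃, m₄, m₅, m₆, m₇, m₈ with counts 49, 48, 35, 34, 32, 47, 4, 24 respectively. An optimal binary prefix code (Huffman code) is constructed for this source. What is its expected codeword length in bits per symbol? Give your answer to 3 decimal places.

Probabilities are the counts divided by 273.
Repeatedly combine the two least-probable nodes; the expected code length is the sum of the merged weights.
merge 4/273 + 8/91 → 4/39
merge 4/39 + 32/273 → 20/91
merge 34/273 + 5/39 → 23/91
merge 47/273 + 16/91 → 95/273
merge 7/39 + 20/91 → 109/273
merge 23/91 + 95/273 → 164/273
merge 109/273 + 164/273 → 1
L = 4/39 + 20/91 + 23/91 + 95/273 + 109/273 + 164/273 + 1 = 38/13 ≈ 2.923 bits/symbol.

2.923 bits/symbol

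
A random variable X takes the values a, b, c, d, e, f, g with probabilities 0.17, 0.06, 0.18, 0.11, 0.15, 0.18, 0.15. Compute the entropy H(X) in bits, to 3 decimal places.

2.740 bits

H = −Σ pᵢ log₂ pᵢ.
−0.17·log₂(0.17) = 0.4346
−0.06·log₂(0.06) = 0.2435
−0.18·log₂(0.18) = 0.4453
−0.11·log₂(0.11) = 0.3503
−0.15·log₂(0.15) = 0.4105
−0.18·log₂(0.18) = 0.4453
−0.15·log₂(0.15) = 0.4105
Sum ≈ 2.7401 → 2.740 bits.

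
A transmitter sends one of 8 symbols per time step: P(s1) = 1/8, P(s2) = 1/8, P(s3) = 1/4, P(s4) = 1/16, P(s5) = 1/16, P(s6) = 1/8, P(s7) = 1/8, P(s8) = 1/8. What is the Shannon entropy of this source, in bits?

2.875 bits

Each probability is a power of 1/2, so log₂(1/p) is an integer.
H = Σ p·log₂(1/p) = 1/8·3 + 1/8·3 + 1/4·2 + 1/16·4 + 1/16·4 + 1/8·3 + 1/8·3 + 1/8·3 = 2.875 bits.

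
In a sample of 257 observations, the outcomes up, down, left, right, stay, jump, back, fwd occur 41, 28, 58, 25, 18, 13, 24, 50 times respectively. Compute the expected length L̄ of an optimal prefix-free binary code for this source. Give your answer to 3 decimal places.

2.891 bits/symbol

Probabilities are the counts divided by 257.
Repeatedly combine the two least-probable nodes; the expected code length is the sum of the merged weights.
merge 13/257 + 18/257 → 31/257
merge 24/257 + 25/257 → 49/257
merge 28/257 + 31/257 → 59/257
merge 41/257 + 49/257 → 90/257
merge 50/257 + 58/257 → 108/257
merge 59/257 + 90/257 → 149/257
merge 108/257 + 149/257 → 1
L = 31/257 + 49/257 + 59/257 + 90/257 + 108/257 + 149/257 + 1 = 743/257 ≈ 2.891 bits/symbol.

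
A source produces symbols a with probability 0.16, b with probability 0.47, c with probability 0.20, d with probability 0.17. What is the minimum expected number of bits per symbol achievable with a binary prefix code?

Repeatedly combine the two least-probable nodes; the expected code length is the sum of the merged weights.
merge 4/25 + 17/100 → 33/100
merge 1/5 + 33/100 → 53/100
merge 47/100 + 53/100 → 1
L = 33/100 + 53/100 + 1 = 93/50 = 1.86 bits/symbol.

1.86 bits/symbol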